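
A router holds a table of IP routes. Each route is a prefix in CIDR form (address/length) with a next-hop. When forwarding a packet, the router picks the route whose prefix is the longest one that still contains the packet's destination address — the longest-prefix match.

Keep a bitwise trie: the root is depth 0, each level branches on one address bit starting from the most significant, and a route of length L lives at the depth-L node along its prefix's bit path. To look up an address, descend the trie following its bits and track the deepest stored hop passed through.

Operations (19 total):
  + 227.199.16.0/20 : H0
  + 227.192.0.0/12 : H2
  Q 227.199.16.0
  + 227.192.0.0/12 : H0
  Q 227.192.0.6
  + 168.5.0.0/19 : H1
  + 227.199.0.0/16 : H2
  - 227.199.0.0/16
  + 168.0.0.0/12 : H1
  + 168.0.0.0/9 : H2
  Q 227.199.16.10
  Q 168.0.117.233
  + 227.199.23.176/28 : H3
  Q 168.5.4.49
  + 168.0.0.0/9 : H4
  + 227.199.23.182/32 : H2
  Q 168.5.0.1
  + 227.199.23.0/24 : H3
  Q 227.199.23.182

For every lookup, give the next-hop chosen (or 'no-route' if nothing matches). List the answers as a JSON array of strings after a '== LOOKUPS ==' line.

Apply in order:
  + 227.199.16.0/20 (H0) depth=20
  + 227.192.0.0/12 (H2) depth=12
  Q 227.199.16.0: descend 11100011110001110001 ; hops seen [H2,H0] ; pick H0
  + 227.192.0.0/12 (H0) depth=12
  Q 227.192.0.6: descend 1110001111000 ; hops seen [H0] ; pick H0
  + 168.5.0.0/19 (H1) depth=19
  + 227.199.0.0/16 (H2) depth=16
  del 227.199.0.0/16 (clear depth 16)
  + 168.0.0.0/12 (H1) depth=12
  + 168.0.0.0/9 (H2) depth=9
  Q 227.199.16.10: descend 11100011110001110001 ; hops seen [H0,H0] ; pick H0
  Q 168.0.117.233: descend 1010100000000 ; hops seen [H2,H1] ; pick H1
  + 227.199.23.176/28 (H3) depth=28
  Q 168.5.4.49: descend 1010100000000101000 ; hops seen [H2,H1,H1] ; pick H1
  + 168.0.0.0/9 (H4) depth=9
  + 227.199.23.182/32 (H2) depth=32
  Q 168.5.0.1: descend 1010100000000101000 ; hops seen [H4,H1,H1] ; pick H1
  + 227.199.23.0/24 (H3) depth=24
  Q 227.199.23.182: descend 11100011110001110001011110110110 ; hops seen [H0,H0,H3,H3,H2] ; pick H2

== LOOKUPS ==
["H0","H0","H0","H1","H1","H1","H2"]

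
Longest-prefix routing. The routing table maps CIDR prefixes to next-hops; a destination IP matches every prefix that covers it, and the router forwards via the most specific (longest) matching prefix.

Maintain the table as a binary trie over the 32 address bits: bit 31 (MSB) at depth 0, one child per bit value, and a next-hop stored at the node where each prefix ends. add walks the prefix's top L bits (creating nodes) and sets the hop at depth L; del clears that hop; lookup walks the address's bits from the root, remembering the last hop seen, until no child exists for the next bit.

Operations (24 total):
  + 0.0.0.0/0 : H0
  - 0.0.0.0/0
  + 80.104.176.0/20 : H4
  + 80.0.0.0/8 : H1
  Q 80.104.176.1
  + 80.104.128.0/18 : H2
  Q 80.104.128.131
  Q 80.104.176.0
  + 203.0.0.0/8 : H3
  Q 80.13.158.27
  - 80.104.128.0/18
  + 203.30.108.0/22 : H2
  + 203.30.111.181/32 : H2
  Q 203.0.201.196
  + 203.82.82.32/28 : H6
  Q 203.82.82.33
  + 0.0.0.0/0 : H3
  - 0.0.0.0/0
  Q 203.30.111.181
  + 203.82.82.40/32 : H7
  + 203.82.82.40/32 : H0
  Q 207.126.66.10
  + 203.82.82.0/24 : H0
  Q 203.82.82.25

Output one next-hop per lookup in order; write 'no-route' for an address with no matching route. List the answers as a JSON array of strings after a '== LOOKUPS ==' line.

Trace:
  + 0.0.0.0/0 (H0) depth=0
  - 0.0.0.0/0 clear@0
  + 80.104.176.0/20 (H4) depth=20
  + 80.0.0.0/8 (H1) depth=8
  Q 80.104.176.1: descend 01010000011010001011 ; hops seen [H1,H4] ; pick H4
  + 80.104.128.0/18 (H2) depth=18
  Q 80.104.128.131: descend 010100000110100010 ; hops seen [H1,H2] ; pick H2
  Q 80.104.176.0: descend 01010000011010001011 ; hops seen [H1,H2,H4] ; pick H4
  + 203.0.0.0/8 (H3) depth=8
  Q 80.13.158.27: descend 010100000 ; hops seen [H1] ; pick H1
  - 80.104.128.0/18 clear@18
  + 203.30.108.0/22 (H2) depth=22
  + 203.30.111.181/32 (H2) depth=32
  Q 203.0.201.196: descend 11001011000 ; hops seen [H3] ; pick H3
  + 203.82.82.32/28 (H6) depth=28
  Q 203.82.82.33: descend 1100101101010010010100100010 ; hops seen [H3,H6] ; pick H6
  + 0.0.0.0/0 (H3) depth=0
  - 0.0.0.0/0 clear@0
  Q 203.30.111.181: descend 11001011000111100110111110110101 ; hops seen [H3,H2,H2] ; pick H2
  + 203.82.82.40/32 (H7) depth=32
  + 203.82.82.40/32 (H0) depth=32
  Q 207.126.66.10: descend 11001 ; hops seen [∅] ; pick no-route
  + 203.82.82.0/24 (H0) depth=24
  Q 203.82.82.25: descend 11001011010100100101001000 ; hops seen [H3,H0] ; pick H0

== LOOKUPS ==
["H4","H2","H4","H1","H3","H6","H2","no-route","H0"]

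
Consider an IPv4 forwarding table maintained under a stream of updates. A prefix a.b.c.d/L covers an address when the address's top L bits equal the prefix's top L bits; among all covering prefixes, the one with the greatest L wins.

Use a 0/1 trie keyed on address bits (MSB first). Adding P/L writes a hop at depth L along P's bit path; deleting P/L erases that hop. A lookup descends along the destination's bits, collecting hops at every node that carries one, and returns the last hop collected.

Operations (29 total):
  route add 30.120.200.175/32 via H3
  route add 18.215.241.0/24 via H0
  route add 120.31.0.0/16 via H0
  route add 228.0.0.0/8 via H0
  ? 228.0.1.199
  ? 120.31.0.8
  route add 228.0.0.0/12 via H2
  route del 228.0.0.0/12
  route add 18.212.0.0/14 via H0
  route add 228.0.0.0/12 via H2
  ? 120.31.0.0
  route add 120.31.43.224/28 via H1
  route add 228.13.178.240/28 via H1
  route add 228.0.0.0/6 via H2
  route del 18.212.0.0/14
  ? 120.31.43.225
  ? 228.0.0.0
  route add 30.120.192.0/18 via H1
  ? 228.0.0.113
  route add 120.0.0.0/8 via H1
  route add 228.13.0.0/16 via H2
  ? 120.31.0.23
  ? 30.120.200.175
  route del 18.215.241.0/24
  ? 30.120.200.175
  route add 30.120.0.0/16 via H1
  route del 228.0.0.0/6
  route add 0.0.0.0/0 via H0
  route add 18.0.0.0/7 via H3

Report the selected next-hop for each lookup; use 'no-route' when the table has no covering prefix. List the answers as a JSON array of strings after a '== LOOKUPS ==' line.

Apply in order:
  + 30.120.200.175/32 (H3) depth=32
  + 18.215.241.0/24 (H0) depth=24
  + 120.31.0.0/16 (H0) depth=16
  + 228.0.0.0/8 (H0) depth=8
  Q 228.0.1.199: descend 11100100 ; hops seen [H0] ; pick H0
  Q 120.31.0.8: descend 0111100000011111 ; hops seen [H0] ; pick H0
  + 228.0.0.0/12 (H2) depth=12
  - 228.0.0.0/12 clear@12
  + 18.212.0.0/14 (H0) depth=14
  + 228.0.0.0/12 (H2) depth=12
  Q 120.31.0.0: descend 0111100000011111 ; hops seen [H0] ; pick H0
  + 120.31.43.224/28 (H1) depth=28
  + 228.13.178.240/28 (H1) depth=28
  + 228.0.0.0/6 (H2) depth=6
  - 18.212.0.0/14 clear@14
  Q 120.31.43.225: descend 0111100000011111001010111110 ; hops seen [H0,H1] ; pick H1
  Q 228.0.0.0: descend 111001000000 ; hops seen [H2,H0,H2] ; pick H2
  + 30.120.192.0/18 (H1) depth=18
  Q 228.0.0.113: descend 111001000000 ; hops seen [H2,H0,H2] ; pick H2
  + 120.0.0.0/8 (H1) depth=8
  + 228.13.0.0/16 (H2) depth=16
  Q 120.31.0.23: descend 011110000001111100 ; hops seen [H1,H0] ; pick H0
  Q 30.120.200.175: descend 00011110011110001100100010101111 ; hops seen [H1,H3] ; pick H3
  - 18.215.241.0/24 clear@24
  Q 30.120.200.175: descend 00011110011110001100100010101111 ; hops seen [H1,H3] ; pick H3
  + 30.120.0.0/16 (H1) depth=16
  - 228.0.0.0/6 clear@6
  + 0.0.0.0/0 (H0) depth=0
  + 18.0.0.0/7 (H3) depth=7

== LOOKUPS ==
["H0","H0","H0","H1","H2","H2","H0","H3","H3"]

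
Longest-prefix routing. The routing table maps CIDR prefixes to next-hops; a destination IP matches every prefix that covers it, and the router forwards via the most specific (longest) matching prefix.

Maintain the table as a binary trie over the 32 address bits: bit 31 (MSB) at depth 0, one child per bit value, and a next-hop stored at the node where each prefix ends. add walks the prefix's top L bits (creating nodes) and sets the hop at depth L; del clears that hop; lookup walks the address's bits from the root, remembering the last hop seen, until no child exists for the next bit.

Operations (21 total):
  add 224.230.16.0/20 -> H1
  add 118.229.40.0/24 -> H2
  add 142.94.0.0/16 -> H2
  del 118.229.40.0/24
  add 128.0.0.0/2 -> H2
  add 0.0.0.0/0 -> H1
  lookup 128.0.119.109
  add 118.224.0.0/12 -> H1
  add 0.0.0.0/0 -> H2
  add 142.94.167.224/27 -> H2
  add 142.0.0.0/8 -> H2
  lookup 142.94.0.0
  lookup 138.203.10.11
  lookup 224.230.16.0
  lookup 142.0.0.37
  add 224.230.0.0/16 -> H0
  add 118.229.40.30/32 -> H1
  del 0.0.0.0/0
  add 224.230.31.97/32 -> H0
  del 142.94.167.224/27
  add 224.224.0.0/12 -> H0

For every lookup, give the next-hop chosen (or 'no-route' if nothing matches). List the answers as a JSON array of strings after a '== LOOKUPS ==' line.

Process each operation:
  + 224.230.16.0/20 (H1) depth=20
  + 118.229.40.0/24 (H2) depth=24
  + 142.94.0.0/16 (H2) depth=16
  - 118.229.40.0/24 clear@24
  + 128.0.0.0/2 (H2) depth=2
  + 0.0.0.0/0 (H1) depth=0
  Q 128.0.119.109: descend 1000 ; hops seen [H1,H2] ; pick H2
  + 118.224.0.0/12 (H1) depth=12
  + 0.0.0.0/0 (H2) depth=0
  + 142.94.167.224/27 (H2) depth=27
  + 142.0.0.0/8 (H2) depth=8
  Q 142.94.0.0: descend 1000111001011110 ; hops seen [H2,H2,H2,H2] ; pick H2
  Q 138.203.10.11: descend 10001 ; hops seen [H2,H2] ; pick H2
  Q 224.230.16.0: descend 11100000111001100001 ; hops seen [H2,H1] ; pick H1
  Q 142.0.0.37: descend 100011100 ; hops seen [H2,H2,H2] ; pick H2
  + 224.230.0.0/16 (H0) depth=16
  + 118.229.40.30/32 (H1) depth=32
  - 0.0.0.0/0 clear@0
  + 224.230.31.97/32 (H0) depth=32
  - 142.94.167.224/27 clear@27
  + 224.224.0.0/12 (H0) depth=12

== LOOKUPS ==
["H2","H2","H2","H1","H2"]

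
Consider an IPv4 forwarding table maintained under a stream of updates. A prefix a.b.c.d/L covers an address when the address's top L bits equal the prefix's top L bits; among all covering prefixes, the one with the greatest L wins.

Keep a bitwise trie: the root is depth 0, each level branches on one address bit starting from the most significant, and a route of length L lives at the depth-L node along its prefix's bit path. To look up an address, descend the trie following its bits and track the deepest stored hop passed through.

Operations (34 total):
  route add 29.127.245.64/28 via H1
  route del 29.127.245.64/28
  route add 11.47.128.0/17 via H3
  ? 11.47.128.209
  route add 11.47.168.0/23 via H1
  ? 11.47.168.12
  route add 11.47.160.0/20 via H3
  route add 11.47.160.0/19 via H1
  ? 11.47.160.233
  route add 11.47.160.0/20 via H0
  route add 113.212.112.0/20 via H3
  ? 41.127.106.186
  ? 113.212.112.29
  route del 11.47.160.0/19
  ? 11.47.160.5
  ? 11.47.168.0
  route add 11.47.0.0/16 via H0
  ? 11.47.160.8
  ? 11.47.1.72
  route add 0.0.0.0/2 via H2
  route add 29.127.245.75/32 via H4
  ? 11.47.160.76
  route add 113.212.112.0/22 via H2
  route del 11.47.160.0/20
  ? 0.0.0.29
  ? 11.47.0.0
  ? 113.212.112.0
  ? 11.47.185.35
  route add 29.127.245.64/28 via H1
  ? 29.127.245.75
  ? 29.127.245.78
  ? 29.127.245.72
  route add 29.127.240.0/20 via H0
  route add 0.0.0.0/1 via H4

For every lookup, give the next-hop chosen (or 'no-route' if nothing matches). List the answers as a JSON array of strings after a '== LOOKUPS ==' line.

Process each operation:
  add 29.127.245.64/28 -> H1 at depth 28
  del 29.127.245.64/28 (clear depth 28)
  add 11.47.128.0/17 -> H3 at depth 17
  ? 11.47.128.209  path d0:-→d1:-→d2:-→d3:-→d4:-→d5:-→d6:-→d7:-→d8:-→d9:-→d10:-→d11:-→d12:-→d13:-→d14:-→d15:-→d16:-→d17:H3  best=H3
  add 11.47.168.0/23 -> H1 at depth 23
  ? 11.47.168.12  path d0:-→d1:-→d2:-→d3:-→d4:-→d5:-→d6:-→d7:-→d8:-→d9:-→d10:-→d11:-→d12:-→d13:-→d14:-→d15:-→d16:-→d17:H3→d18:-→d19:-→d20:-→d21:-→d22:-→d23:H1  best=H1
  add 11.47.160.0/20 -> H3 at depth 20
  add 11.47.160.0/19 -> H1 at depth 19
  ? 11.47.160.233  path d0:-→d1:-→d2:-→d3:-→d4:-→d5:-→d6:-→d7:-→d8:-→d9:-→d10:-→d11:-→d12:-→d13:-→d14:-→d15:-→d16:-→d17:H3→d18:-→d19:H1→d20:H3  best=H3
  add 11.47.160.0/20 -> H0 at depth 20
  add 113.212.112.0/20 -> H3 at depth 20
  ? 41.127.106.186  path d0:-→d1:-→d2:-  best=no-route
  ? 113.212.112.29  path d0:-→d1:-→d2:-→d3:-→d4:-→d5:-→d6:-→d7:-→d8:-→d9:-→d10:-→d11:-→d12:-→d13:-→d14:-→d15:-→d16:-→d17:-→d18:-→d19:-→d20:H3  best=H3
  del 11.47.160.0/19 (clear depth 19)
  ? 11.47.160.5  path d0:-→d1:-→d2:-→d3:-→d4:-→d5:-→d6:-→d7:-→d8:-→d9:-→d10:-→d11:-→d12:-→d13:-→d14:-→d15:-→d16:-→d17:H3→d18:-→d19:-→d20:H0  best=H0
  ? 11.47.168.0  path d0:-→d1:-→d2:-→d3:-→d4:-→d5:-→d6:-→d7:-→d8:-→d9:-→d10:-→d11:-→d12:-→d13:-→d14:-→d15:-→d16:-→d17:H3→d18:-→d19:-→d20:H0→d21:-→d22:-→d23:H1  best=H1
  add 11.47.0.0/16 -> H0 at depth 16
  ? 11.47.160.8  path d0:-→d1:-→d2:-→d3:-→d4:-→d5:-→d6:-→d7:-→d8:-→d9:-→d10:-→d11:-→d12:-→d13:-→d14:-→d15:-→d16:H0→d17:H3→d18:-→d19:-→d20:H0  best=H0
  ? 11.47.1.72  path d0:-→d1:-→d2:-→d3:-→d4:-→d5:-→d6:-→d7:-→d8:-→d9:-→d10:-→d11:-→d12:-→d13:-→d14:-→d15:-→d16:H0  best=H0
  add 0.0.0.0/2 -> H2 at depth 2
  add 29.127.245.75/32 -> H4 at depth 32
  ? 11.47.160.76  path d0:-→d1:-→d2:H2→d3:-→d4:-→d5:-→d6:-→d7:-→d8:-→d9:-→d10:-→d11:-→d12:-→d13:-→d14:-→d15:-→d16:H0→d17:H3→d18:-→d19:-→d20:H0  best=H0
  add 113.212.112.0/22 -> H2 at depth 22
  del 11.47.160.0/20 (clear depth 20)
  ? 0.0.0.29  path d0:-→d1:-→d2:H2→d3:-→d4:-  best=H2
  ? 11.47.0.0  path d0:-→d1:-→d2:H2→d3:-→d4:-→d5:-→d6:-→d7:-→d8:-→d9:-→d10:-→d11:-→d12:-→d13:-→d14:-→d15:-→d16:H0  best=H0
  ? 113.212.112.0  path d0:-→d1:-→d2:-→d3:-→d4:-→d5:-→d6:-→d7:-→d8:-→d9:-→d10:-→d11:-→d12:-→d13:-→d14:-→d15:-→d16:-→d17:-→d18:-→d19:-→d20:H3→d21:-→d22:H2  best=H2
  ? 11.47.185.35  path d0:-→d1:-→d2:H2→d3:-→d4:-→d5:-→d6:-→d7:-→d8:-→d9:-→d10:-→d11:-→d12:-→d13:-→d14:-→d15:-→d16:H0→d17:H3→d18:-→d19:-  best=H3
  add 29.127.245.64/28 -> H1 at depth 28
  ? 29.127.245.75  path d0:-→d1:-→d2:H2→d3:-→d4:-→d5:-→d6:-→d7:-→d8:-→d9:-→d10:-→d11:-→d12:-→d13:-→d14:-→d15:-→d16:-→d17:-→d18:-→d19:-→d20:-→d21:-→d22:-→d23:-→d24:-→d25:-→d26:-→d27:-→d28:H1→d29:-→d30:-→d31:-→d32:H4  best=H4
  ? 29.127.245.78  path d0:-→d1:-→d2:H2→d3:-→d4:-→d5:-→d6:-→d7:-→d8:-→d9:-→d10:-→d11:-→d12:-→d13:-→d14:-→d15:-→d16:-→d17:-→d18:-→d19:-→d20:-→d21:-→d22:-→d23:-→d24:-→d25:-→d26:-→d27:-→d28:H1→d29:-  best=H1
  ? 29.127.245.72  path d0:-→d1:-→d2:H2→d3:-→d4:-→d5:-→d6:-→d7:-→d8:-→d9:-→d10:-→d11:-→d12:-→d13:-→d14:-→d15:-→d16:-→d17:-→d18:-→d19:-→d20:-→d21:-→d22:-→d23:-→d24:-→d25:-→d26:-→d27:-→d28:H1→d29:-→d30:-  best=H1
  add 29.127.240.0/20 -> H0 at depth 20
  add 0.0.0.0/1 -> H4 at depth 1

== LOOKUPS ==
["H3","H1","H3","no-route","H3","H0","H1","H0","H0","H0","H2","H0","H2","H3","H4","H1","H1"]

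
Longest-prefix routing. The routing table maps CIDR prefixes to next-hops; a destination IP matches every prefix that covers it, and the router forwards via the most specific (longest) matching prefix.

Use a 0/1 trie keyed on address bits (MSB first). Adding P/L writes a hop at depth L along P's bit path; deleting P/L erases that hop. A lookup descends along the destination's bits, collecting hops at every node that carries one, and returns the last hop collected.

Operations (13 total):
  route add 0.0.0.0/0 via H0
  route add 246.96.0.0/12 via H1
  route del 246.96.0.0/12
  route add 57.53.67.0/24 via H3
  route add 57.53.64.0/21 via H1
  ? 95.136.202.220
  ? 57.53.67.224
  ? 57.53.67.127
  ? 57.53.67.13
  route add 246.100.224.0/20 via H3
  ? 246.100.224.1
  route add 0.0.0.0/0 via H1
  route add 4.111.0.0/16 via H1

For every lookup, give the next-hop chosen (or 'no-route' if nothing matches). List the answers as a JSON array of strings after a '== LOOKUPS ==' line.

Process each operation:
  add 0.0.0.0/0 -> H0 at depth 0
  add 246.96.0.0/12 -> H1 at depth 12
  del 246.96.0.0/12 (clear depth 12)
  add 57.53.67.0/24 -> H3 at depth 24
  add 57.53.64.0/21 -> H1 at depth 21
  Q 95.136.202.220: descend 0 ; hops seen [H0] ; pick H0
  Q 57.53.67.224: descend 001110010011010101000011 ; hops seen [H0,H1,H3] ; pick H3
  Q 57.53.67.127: descend 001110010011010101000011 ; hops seen [H0,H1,H3] ; pick H3
  Q 57.53.67.13: descend 001110010011010101000011 ; hops seen [H0,H1,H3] ; pick H3
  add 246.100.224.0/20 -> H3 at depth 20
  Q 246.100.224.1: descend 11110110011001001110 ; hops seen [H0,H3] ; pick H3
  add 0.0.0.0/0 -> H1 at depth 0
  add 4.111.0.0/16 -> H1 at depth 16

== LOOKUPS ==
["H0","H3","H3","H3","H3"]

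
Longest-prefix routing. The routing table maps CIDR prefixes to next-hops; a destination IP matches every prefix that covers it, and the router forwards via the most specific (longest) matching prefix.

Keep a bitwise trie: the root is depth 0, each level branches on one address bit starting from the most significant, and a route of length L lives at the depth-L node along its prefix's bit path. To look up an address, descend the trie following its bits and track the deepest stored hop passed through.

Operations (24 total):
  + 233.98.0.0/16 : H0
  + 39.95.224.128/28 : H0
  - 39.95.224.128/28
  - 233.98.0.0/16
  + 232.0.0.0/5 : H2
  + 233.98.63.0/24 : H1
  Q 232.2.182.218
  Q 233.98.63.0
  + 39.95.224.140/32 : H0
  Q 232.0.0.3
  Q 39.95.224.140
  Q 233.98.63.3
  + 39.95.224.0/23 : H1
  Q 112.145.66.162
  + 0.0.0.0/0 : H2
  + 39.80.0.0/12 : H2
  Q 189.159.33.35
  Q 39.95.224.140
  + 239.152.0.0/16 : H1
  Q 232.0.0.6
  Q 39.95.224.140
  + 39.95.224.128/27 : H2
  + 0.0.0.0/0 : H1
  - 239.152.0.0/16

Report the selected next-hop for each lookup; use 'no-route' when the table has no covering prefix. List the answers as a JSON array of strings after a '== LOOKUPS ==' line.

Process each operation:
  + 233.98.0.0/16 (H0) depth=16
  + 39.95.224.128/28 (H0) depth=28
  del 39.95.224.128/28 (clear depth 28)
  del 233.98.0.0/16 (clear depth 16)
  + 232.0.0.0/5 (H2) depth=5
  + 233.98.63.0/24 (H1) depth=24
  lookup 232.2.182.218: bits 1110100 walk d0:-→d1:-→d2:-→d3:-→d4:-→d5:H2→d6:-→d7:- -> H2
  lookup 233.98.63.0: bits 111010010110001000111111 walk d0:-→d1:-→d2:-→d3:-→d4:-→d5:H2→d6:-→d7:-→d8:-→d9:-→d10:-→d11:-→d12:-→d13:-→d14:-→d15:-→d16:-→d17:-→d18:-→d19:-→d20:-→d21:-→d22:-→d23:-→d24:H1 -> H1
  + 39.95.224.140/32 (H0) depth=32
  lookup 232.0.0.3: bits 1110100 walk d0:-→d1:-→d2:-→d3:-→d4:-→d5:H2→d6:-→d7:- -> H2
  lookup 39.95.224.140: bits 00100111010111111110000010001100 walk d0:-→d1:-→d2:-→d3:-→d4:-→d5:-→d6:-→d7:-→d8:-→d9:-→d10:-→d11:-→d12:-→d13:-→d14:-→d15:-→d16:-→d17:-→d18:-→d19:-→d20:-→d21:-→d22:-→d23:-→d24:-→d25:-→d26:-→d27:-→d28:-→d29:-→d30:-→d31:-→d32:H0 -> H0
  lookup 233.98.63.3: bits 111010010110001000111111 walk d0:-→d1:-→d2:-→d3:-→d4:-→d5:H2→d6:-→d7:-→d8:-→d9:-→d10:-→d11:-→d12:-→d13:-→d14:-→d15:-→d16:-→d17:-→d18:-→d19:-→d20:-→d21:-→d22:-→d23:-→d24:H1 -> H1
  + 39.95.224.0/23 (H1) depth=23
  lookup 112.145.66.162: bits 0 walk d0:-→d1:- -> no-route
  + 0.0.0.0/0 (H2) depth=0
  + 39.80.0.0/12 (H2) depth=12
  lookup 189.159.33.35: bits 1 walk d0:H2→d1:- -> H2
  lookup 39.95.224.140: bits 00100111010111111110000010001100 walk d0:H2→d1:-→d2:-→d3:-→d4:-→d5:-→d6:-→d7:-→d8:-→d9:-→d10:-→d11:-→d12:H2→d13:-→d14:-→d15:-→d16:-→d17:-→d18:-→d19:-→d20:-→d21:-→d22:-→d23:H1→d24:-→d25:-→d26:-→d27:-→d28:-→d29:-→d30:-→d31:-→d32:H0 -> H0
  + 239.152.0.0/16 (H1) depth=16
  lookup 232.0.0.6: bits 1110100 walk d0:H2→d1:-→d2:-→d3:-→d4:-→d5:H2→d6:-→d7:- -> H2
  lookup 39.95.224.140: bits 00100111010111111110000010001100 walk d0:H2→d1:-→d2:-→d3:-→d4:-→d5:-→d6:-→d7:-→d8:-→d9:-→d10:-→d11:-→d12:H2→d13:-→d14:-→d15:-→d16:-→d17:-→d18:-→d19:-→d20:-→d21:-→d22:-→d23:H1→d24:-→d25:-→d26:-→d27:-→d28:-→d29:-→d30:-→d31:-→d32:H0 -> H0
  + 39.95.224.128/27 (H2) depth=27
  + 0.0.0.0/0 (H1) depth=0
  del 239.152.0.0/16 (clear depth 16)

== LOOKUPS ==
["H2","H1","H2","H0","H1","no-route","H2","H0","H2","H0"]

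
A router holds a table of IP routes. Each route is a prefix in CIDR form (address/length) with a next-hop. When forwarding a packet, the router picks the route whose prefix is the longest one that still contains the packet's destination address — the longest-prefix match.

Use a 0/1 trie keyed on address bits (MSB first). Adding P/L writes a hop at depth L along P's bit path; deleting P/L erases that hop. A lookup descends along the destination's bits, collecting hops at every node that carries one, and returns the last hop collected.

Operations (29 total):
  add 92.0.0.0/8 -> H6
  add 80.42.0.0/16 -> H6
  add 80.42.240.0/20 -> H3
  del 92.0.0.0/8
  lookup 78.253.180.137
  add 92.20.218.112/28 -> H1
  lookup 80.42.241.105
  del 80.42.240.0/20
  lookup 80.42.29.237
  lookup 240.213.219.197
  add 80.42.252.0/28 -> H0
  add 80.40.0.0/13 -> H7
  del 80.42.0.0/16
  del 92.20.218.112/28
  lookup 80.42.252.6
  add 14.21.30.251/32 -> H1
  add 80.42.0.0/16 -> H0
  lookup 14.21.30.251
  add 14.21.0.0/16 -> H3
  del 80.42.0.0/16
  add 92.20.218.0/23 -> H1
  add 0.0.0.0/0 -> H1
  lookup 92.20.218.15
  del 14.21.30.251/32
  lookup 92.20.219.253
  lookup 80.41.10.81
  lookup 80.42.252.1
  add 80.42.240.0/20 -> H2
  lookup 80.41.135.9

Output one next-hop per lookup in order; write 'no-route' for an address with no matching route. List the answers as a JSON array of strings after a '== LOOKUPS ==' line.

Apply in order:
  + 92.0.0.0/8 (H6) depth=8
  + 80.42.0.0/16 (H6) depth=16
  + 80.42.240.0/20 (H3) depth=20
  del 92.0.0.0/8 (clear depth 8)
  lookup 78.253.180.137: bits 010 walk d0:-→d1:-→d2:-→d3:- -> no-route
  + 92.20.218.112/28 (H1) depth=28
  lookup 80.42.241.105: bits 01010000001010101111 walk d0:-→d1:-→d2:-→d3:-→d4:-→d5:-→d6:-→d7:-→d8:-→d9:-→d10:-→d11:-→d12:-→d13:-→d14:-→d15:-→d16:H6→d17:-→d18:-→d19:-→d20:H3 -> H3
  del 80.42.240.0/20 (clear depth 20)
  lookup 80.42.29.237: bits 0101000000101010 walk d0:-→d1:-→d2:-→d3:-→d4:-→d5:-→d6:-→d7:-→d8:-→d9:-→d10:-→d11:-→d12:-→d13:-→d14:-→d15:-→d16:H6 -> H6
  lookup 240.213.219.197: bits ε walk d0:- -> no-route
  + 80.42.252.0/28 (H0) depth=28
  + 80.40.0.0/13 (H7) depth=13
  del 80.42.0.0/16 (clear depth 16)
  del 92.20.218.112/28 (clear depth 28)
  lookup 80.42.252.6: bits 0101000000101010111111000000 walk d0:-→d1:-→d2:-→d3:-→d4:-→d5:-→d6:-→d7:-→d8:-→d9:-→d10:-→d11:-→d12:-→d13:H7→d14:-→d15:-→d16:-→d17:-→d18:-→d19:-→d20:-→d21:-→d22:-→d23:-→d24:-→d25:-→d26:-→d27:-→d28:H0 -> H0
  + 14.21.30.251/32 (H1) depth=32
  + 80.42.0.0/16 (H0) depth=16
  lookup 14.21.30.251: bits 00001110000101010001111011111011 walk d0:-→d1:-→d2:-→d3:-→d4:-→d5:-→d6:-→d7:-→d8:-→d9:-→d10:-→d11:-→d12:-→d13:-→d14:-→d15:-→d16:-→d17:-→d18:-→d19:-→d20:-→d21:-→d22:-→d23:-→d24:-→d25:-→d26:-→d27:-→d28:-→d29:-→d30:-→d31:-→d32:H1 -> H1
  + 14.21.0.0/16 (H3) depth=16
  del 80.42.0.0/16 (clear depth 16)
  + 92.20.218.0/23 (H1) depth=23
  + 0.0.0.0/0 (H1) depth=0
  lookup 92.20.218.15: bits 0101110000010100110110100 walk d0:H1→d1:-→d2:-→d3:-→d4:-→d5:-→d6:-→d7:-→d8:-→d9:-→d10:-→d11:-→d12:-→d13:-→d14:-→d15:-→d16:-→d17:-→d18:-→d19:-→d20:-→d21:-→d22:-→d23:H1→d24:-→d25:- -> H1
  del 14.21.30.251/32 (clear depth 32)
  lookup 92.20.219.253: bits 01011100000101001101101 walk d0:H1→d1:-→d2:-→d3:-→d4:-→d5:-→d6:-→d7:-→d8:-→d9:-→d10:-→d11:-→d12:-→d13:-→d14:-→d15:-→d16:-→d17:-→d18:-→d19:-→d20:-→d21:-→d22:-→d23:H1 -> H1
  lookup 80.41.10.81: bits 01010000001010 walk d0:H1→d1:-→d2:-→d3:-→d4:-→d5:-→d6:-→d7:-→d8:-→d9:-→d10:-→d11:-→d12:-→d13:H7→d14:- -> H7
  lookup 80.42.252.1: bits 0101000000101010111111000000 walk d0:H1→d1:-→d2:-→d3:-→d4:-→d5:-→d6:-→d7:-→d8:-→d9:-→d10:-→d11:-→d12:-→d13:H7→d14:-→d15:-→d16:-→d17:-→d18:-→d19:-→d20:-→d21:-→d22:-→d23:-→d24:-→d25:-→d26:-→d27:-→d28:H0 -> H0
  + 80.42.240.0/20 (H2) depth=20
  lookup 80.41.135.9: bits 01010000001010 walk d0:H1→d1:-→d2:-→d3:-→d4:-→d5:-→d6:-→d7:-→d8:-→d9:-→d10:-→d11:-→d12:-→d13:H7→d14:- -> H7

== LOOKUPS ==
["no-route","H3","H6","no-route","H0","H1","H1","H1","H7","H0","H7"]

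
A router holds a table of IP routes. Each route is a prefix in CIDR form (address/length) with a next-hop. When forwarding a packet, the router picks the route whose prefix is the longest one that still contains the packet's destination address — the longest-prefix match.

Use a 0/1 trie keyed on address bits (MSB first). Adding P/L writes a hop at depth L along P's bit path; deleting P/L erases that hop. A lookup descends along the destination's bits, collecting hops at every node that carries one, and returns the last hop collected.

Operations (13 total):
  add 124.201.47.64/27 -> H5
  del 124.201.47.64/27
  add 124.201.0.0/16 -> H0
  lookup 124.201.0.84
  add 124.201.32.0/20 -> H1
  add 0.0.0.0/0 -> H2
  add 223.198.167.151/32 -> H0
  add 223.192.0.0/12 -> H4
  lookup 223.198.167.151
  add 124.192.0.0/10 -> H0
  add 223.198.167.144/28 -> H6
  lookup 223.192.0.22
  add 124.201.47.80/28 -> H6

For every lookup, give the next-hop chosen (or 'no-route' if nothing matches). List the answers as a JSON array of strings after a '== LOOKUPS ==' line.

Apply in order:
  + 124.201.47.64/27 (H5) depth=27
  del 124.201.47.64/27 (clear depth 27)
  + 124.201.0.0/16 (H0) depth=16
  Q 124.201.0.84: descend 011111001100100100 ; hops seen [H0] ; pick H0
  + 124.201.32.0/20 (H1) depth=20
  + 0.0.0.0/0 (H2) depth=0
  + 223.198.167.151/32 (H0) depth=32
  + 223.192.0.0/12 (H4) depth=12
  Q 223.198.167.151: descend 11011111110001101010011110010111 ; hops seen [H2,H4,H0] ; pick H0
  + 124.192.0.0/10 (H0) depth=10
  + 223.198.167.144/28 (H6) depth=28
  Q 223.192.0.22: descend 1101111111000 ; hops seen [H2,H4] ; pick H4
  + 124.201.47.80/28 (H6) depth=28

== LOOKUPS ==
["H0","H0","H4"]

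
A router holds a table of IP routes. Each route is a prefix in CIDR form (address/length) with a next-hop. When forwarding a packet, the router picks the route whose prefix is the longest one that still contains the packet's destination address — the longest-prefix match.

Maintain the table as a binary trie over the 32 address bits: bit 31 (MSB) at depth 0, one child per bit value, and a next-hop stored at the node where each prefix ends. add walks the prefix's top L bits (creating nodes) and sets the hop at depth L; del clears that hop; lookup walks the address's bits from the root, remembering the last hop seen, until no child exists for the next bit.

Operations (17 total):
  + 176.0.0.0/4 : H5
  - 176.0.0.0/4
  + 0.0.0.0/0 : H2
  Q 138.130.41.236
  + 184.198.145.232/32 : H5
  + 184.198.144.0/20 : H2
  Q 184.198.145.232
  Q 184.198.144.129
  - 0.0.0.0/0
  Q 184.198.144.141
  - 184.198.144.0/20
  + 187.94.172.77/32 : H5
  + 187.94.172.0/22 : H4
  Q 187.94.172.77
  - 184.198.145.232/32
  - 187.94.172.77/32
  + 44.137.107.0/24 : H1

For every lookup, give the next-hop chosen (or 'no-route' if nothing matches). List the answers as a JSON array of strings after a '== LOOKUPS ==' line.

Trace:
  add 176.0.0.0/4 -> H5 at depth 4
  del 176.0.0.0/4 (clear depth 4)
  add 0.0.0.0/0 -> H2 at depth 0
  Q 138.130.41.236: descend 10 ; hops seen [H2] ; pick H2
  add 184.198.145.232/32 -> H5 at depth 32
  add 184.198.144.0/20 -> H2 at depth 20
  Q 184.198.145.232: descend 10111000110001101001000111101000 ; hops seen [H2,H2,H5] ; pick H5
  Q 184.198.144.129: descend 10111000110001101001000 ; hops seen [H2,H2] ; pick H2
  del 0.0.0.0/0 (clear depth 0)
  Q 184.198.144.141: descend 10111000110001101001000 ; hops seen [H2] ; pick H2
  del 184.198.144.0/20 (clear depth 20)
  add 187.94.172.77/32 -> H5 at depth 32
  add 187.94.172.0/22 -> H4 at depth 22
  Q 187.94.172.77: descend 10111011010111101010110001001101 ; hops seen [H4,H5] ; pick H5
  del 184.198.145.232/32 (clear depth 32)
  del 187.94.172.77/32 (clear depth 32)
  add 44.137.107.0/24 -> H1 at depth 24

== LOOKUPS ==
["H2","H5","H2","H2","H5"]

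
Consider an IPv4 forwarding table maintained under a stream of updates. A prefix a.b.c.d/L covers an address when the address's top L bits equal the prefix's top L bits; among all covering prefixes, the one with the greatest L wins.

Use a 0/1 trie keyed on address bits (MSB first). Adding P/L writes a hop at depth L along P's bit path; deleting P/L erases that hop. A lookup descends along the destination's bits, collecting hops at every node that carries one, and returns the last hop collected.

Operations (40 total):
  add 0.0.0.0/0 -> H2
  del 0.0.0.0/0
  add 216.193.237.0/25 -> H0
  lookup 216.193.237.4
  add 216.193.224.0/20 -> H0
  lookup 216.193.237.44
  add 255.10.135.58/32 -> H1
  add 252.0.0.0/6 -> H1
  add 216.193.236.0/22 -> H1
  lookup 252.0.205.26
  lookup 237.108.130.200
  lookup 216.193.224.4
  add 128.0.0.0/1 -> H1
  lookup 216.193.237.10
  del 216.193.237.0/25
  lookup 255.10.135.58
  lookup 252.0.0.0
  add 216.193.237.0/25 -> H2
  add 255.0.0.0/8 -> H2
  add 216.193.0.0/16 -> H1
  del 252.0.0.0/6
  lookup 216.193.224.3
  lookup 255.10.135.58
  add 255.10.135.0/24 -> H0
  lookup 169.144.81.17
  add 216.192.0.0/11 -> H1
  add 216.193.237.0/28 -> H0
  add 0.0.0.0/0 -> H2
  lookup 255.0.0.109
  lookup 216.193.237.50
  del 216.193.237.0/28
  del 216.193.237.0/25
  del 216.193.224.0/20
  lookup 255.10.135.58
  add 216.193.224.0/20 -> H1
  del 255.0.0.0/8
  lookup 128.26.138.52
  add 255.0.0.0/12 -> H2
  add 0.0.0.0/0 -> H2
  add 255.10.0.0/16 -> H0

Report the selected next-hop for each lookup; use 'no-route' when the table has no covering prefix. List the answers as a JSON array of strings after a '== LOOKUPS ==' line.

Apply in order:
  add 0.0.0.0/0 -> H2 at depth 0
  - 0.0.0.0/0 clear@0
  add 216.193.237.0/25 -> H0 at depth 25
  Q 216.193.237.4: descend 1101100011000001111011010 ; hops seen [H0] ; pick H0
  add 216.193.224.0/20 -> H0 at depth 20
  Q 216.193.237.44: descend 1101100011000001111011010 ; hops seen [H0,H0] ; pick H0
  add 255.10.135.58/32 -> H1 at depth 32
  add 252.0.0.0/6 -> H1 at depth 6
  add 216.193.236.0/22 -> H1 at depth 22
  Q 252.0.205.26: descend 111111 ; hops seen [H1] ; pick H1
  Q 237.108.130.200: descend 111 ; hops seen [∅] ; pick no-route
  Q 216.193.224.4: descend 11011000110000011110 ; hops seen [H0] ; pick H0
  add 128.0.0.0/1 -> H1 at depth 1
  Q 216.193.237.10: descend 1101100011000001111011010 ; hops seen [H1,H0,H1,H0] ; pick H0
  - 216.193.237.0/25 clear@25
  Q 255.10.135.58: descend 11111111000010101000011100111010 ; hops seen [H1,H1,H1] ; pick H1
  Q 252.0.0.0: descend 111111 ; hops seen [H1,H1] ; pick H1
  add 216.193.237.0/25 -> H2 at depth 25
  add 255.0.0.0/8 -> H2 at depth 8
  add 216.193.0.0/16 -> H1 at depth 16
  - 252.0.0.0/6 clear@6
  Q 216.193.224.3: descend 11011000110000011110 ; hops seen [H1,H1,H0] ; pick H0
  Q 255.10.135.58: descend 11111111000010101000011100111010 ; hops seen [H1,H2,H1] ; pick H1
  add 255.10.135.0/24 -> H0 at depth 24
  Q 169.144.81.17: descend 1 ; hops seen [H1] ; pick H1
  add 216.192.0.0/11 -> H1 at depth 11
  add 216.193.237.0/28 -> H0 at depth 28
  add 0.0.0.0/0 -> H2 at depth 0
  Q 255.0.0.109: descend 111111110000 ; hops seen [H2,H1,H2] ; pick H2
  Q 216.193.237.50: descend 11011000110000011110110100 ; hops seen [H2,H1,H1,H1,H0,H1,H2] ; pick H2
  - 216.193.237.0/28 clear@28
  - 216.193.237.0/25 clear@25
  - 216.193.224.0/20 clear@20
  Q 255.10.135.58: descend 11111111000010101000011100111010 ; hops seen [H2,H1,H2,H0,H1] ; pick H1
  add 216.193.224.0/20 -> H1 at depth 20
  - 255.0.0.0/8 clear@8
  Q 128.26.138.52: descend 1 ; hops seen [H2,H1] ; pick H1
  add 255.0.0.0/12 -> H2 at depth 12
  add 0.0.0.0/0 -> H2 at depth 0
  add 255.10.0.0/16 -> H0 at depth 16

== LOOKUPS ==
["H0","H0","H1","no-route","H0","H0","H1","H1","H0","H1","H1","H2","H2","H1","H1"]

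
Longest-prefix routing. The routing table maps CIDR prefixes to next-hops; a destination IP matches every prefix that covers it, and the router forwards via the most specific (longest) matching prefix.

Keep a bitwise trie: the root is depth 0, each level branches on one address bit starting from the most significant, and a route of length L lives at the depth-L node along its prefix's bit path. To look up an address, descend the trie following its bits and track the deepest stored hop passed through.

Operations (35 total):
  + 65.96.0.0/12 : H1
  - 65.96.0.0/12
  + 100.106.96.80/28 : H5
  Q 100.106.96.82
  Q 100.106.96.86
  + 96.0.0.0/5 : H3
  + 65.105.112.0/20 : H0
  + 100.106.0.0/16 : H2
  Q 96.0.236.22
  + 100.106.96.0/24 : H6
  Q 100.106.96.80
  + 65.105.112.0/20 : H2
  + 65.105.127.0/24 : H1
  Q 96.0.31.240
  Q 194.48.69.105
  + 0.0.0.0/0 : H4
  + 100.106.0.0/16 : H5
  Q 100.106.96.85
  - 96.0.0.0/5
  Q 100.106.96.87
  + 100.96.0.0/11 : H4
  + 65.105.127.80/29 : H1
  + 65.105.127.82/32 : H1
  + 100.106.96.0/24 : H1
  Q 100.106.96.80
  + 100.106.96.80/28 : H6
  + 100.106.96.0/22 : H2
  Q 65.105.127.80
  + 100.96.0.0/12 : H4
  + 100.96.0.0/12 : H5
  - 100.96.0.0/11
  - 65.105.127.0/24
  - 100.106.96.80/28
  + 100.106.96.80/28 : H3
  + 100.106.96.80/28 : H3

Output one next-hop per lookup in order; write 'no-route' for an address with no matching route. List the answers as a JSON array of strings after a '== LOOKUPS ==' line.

Apply in order:
  add 65.96.0.0/12 -> H1 at depth 12
  - 65.96.0.0/12 clear@12
  add 100.106.96.80/28 -> H5 at depth 28
  lookup 100.106.96.82: bits 0110010001101010011000000101 walk d0:-→d1:-→d2:-→d3:-→d4:-→d5:-→d6:-→d7:-→d8:-→d9:-→d10:-→d11:-→d12:-→d13:-→d14:-→d15:-→d16:-→d17:-→d18:-→d19:-→d20:-→d21:-→d22:-→d23:-→d24:-→d25:-→d26:-→d27:-→d28:H5 -> H5
  lookup 100.106.96.86: bits 0110010001101010011000000101 walk d0:-→d1:-→d2:-→d3:-→d4:-→d5:-→d6:-→d7:-→d8:-→d9:-→d10:-→d11:-→d12:-→d13:-→d14:-→d15:-→d16:-→d17:-→d18:-→d19:-→d20:-→d21:-→d22:-→d23:-→d24:-→d25:-→d26:-→d27:-→d28:H5 -> H5
  add 96.0.0.0/5 -> H3 at depth 5
  add 65.105.112.0/20 -> H0 at depth 20
  add 100.106.0.0/16 -> H2 at depth 16
  lookup 96.0.236.22: bits 01100 walk d0:-→d1:-→d2:-→d3:-→d4:-→d5:H3 -> H3
  add 100.106.96.0/24 -> H6 at depth 24
  lookup 100.106.96.80: bits 0110010001101010011000000101 walk d0:-→d1:-→d2:-→d3:-→d4:-→d5:H3→d6:-→d7:-→d8:-→d9:-→d10:-→d11:-→d12:-→d13:-→d14:-→d15:-→d16:H2→d17:-→d18:-→d19:-→d20:-→d21:-→d22:-→d23:-→d24:H6→d25:-→d26:-→d27:-→d28:H5 -> H5
  add 65.105.112.0/20 -> H2 at depth 20
  add 65.105.127.0/24 -> H1 at depth 24
  lookup 96.0.31.240: bits 01100 walk d0:-→d1:-→d2:-→d3:-→d4:-→d5:H3 -> H3
  lookup 194.48.69.105: bits ε walk d0:- -> no-route
  add 0.0.0.0/0 -> H4 at depth 0
  add 100.106.0.0/16 -> H5 at depth 16
  lookup 100.106.96.85: bits 0110010001101010011000000101 walk d0:H4→d1:-→d2:-→d3:-→d4:-→d5:H3→d6:-→d7:-→d8:-→d9:-→d10:-→d11:-→d12:-→d13:-→d14:-→d15:-→d16:H5→d17:-→d18:-→d19:-→d20:-→d21:-→d22:-→d23:-→d24:H6→d25:-→d26:-→d27:-→d28:H5 -> H5
  - 96.0.0.0/5 clear@5
  lookup 100.106.96.87: bits 0110010001101010011000000101 walk d0:H4→d1:-→d2:-→d3:-→d4:-→d5:-→d6:-→d7:-→d8:-→d9:-→d10:-→d11:-→d12:-→d13:-→d14:-→d15:-→d16:H5→d17:-→d18:-→d19:-→d20:-→d21:-→d22:-→d23:-→d24:H6→d25:-→d26:-→d27:-→d28:H5 -> H5
  add 100.96.0.0/11 -> H4 at depth 11
  add 65.105.127.80/29 -> H1 at depth 29
  add 65.105.127.82/32 -> H1 at depth 32
  add 100.106.96.0/24 -> H1 at depth 24
  lookup 100.106.96.80: bits 0110010001101010011000000101 walk d0:H4→d1:-→d2:-→d3:-→d4:-→d5:-→d6:-→d7:-→d8:-→d9:-→d10:-→d11:H4→d12:-→d13:-→d14:-→d15:-→d16:H5→d17:-→d18:-→d19:-→d20:-→d21:-→d22:-→d23:-→d24:H1→d25:-→d26:-→d27:-→d28:H5 -> H5
  add 100.106.96.80/28 -> H6 at depth 28
  add 100.106.96.0/22 -> H2 at depth 22
  lookup 65.105.127.80: bits 010000010110100101111111010100 walk d0:H4→d1:-→d2:-→d3:-→d4:-→d5:-→d6:-→d7:-→d8:-→d9:-→d10:-→d11:-→d12:-→d13:-→d14:-→d15:-→d16:-→d17:-→d18:-→d19:-→d20:H2→d21:-→d22:-→d23:-→d24:H1→d25:-→d26:-→d27:-→d28:-→d29:H1→d30:- -> H1
  add 100.96.0.0/12 -> H4 at depth 12
  add 100.96.0.0/12 -> H5 at depth 12
  - 100.96.0.0/11 clear@11
  - 65.105.127.0/24 clear@24
  - 100.106.96.80/28 clear@28
  add 100.106.96.80/28 -> H3 at depth 28
  add 100.106.96.80/28 -> H3 at depth 28

== LOOKUPS ==
["H5","H5","H3","H5","H3","no-route","H5","H5","H5","H1"]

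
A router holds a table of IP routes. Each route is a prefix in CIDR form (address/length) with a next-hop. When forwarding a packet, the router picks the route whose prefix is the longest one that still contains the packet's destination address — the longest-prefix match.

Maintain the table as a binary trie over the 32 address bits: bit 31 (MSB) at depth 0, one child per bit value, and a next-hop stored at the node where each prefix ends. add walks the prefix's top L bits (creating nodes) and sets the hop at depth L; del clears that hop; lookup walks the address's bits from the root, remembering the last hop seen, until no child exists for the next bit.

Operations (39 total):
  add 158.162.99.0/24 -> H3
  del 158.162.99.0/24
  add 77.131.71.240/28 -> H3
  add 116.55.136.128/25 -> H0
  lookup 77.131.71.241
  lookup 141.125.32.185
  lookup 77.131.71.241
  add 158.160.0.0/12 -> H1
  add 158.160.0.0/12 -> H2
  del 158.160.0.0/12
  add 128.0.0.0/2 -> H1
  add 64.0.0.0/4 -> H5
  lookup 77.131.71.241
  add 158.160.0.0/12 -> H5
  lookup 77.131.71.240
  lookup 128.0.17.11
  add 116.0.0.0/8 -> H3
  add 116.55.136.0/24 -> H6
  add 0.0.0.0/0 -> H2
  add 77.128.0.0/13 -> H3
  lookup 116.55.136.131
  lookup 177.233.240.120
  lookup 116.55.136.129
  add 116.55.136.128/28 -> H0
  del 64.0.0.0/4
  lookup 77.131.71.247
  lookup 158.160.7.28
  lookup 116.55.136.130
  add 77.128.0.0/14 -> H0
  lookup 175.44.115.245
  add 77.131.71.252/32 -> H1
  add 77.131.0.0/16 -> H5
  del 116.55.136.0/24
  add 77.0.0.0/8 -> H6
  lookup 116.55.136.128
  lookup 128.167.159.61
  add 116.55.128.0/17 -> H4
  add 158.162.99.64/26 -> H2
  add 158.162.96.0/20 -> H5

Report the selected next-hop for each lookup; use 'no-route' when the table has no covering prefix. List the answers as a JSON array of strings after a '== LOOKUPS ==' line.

Apply in order:
  add 158.162.99.0/24 -> H3 at depth 24
  del 158.162.99.0/24 (clear depth 24)
  add 77.131.71.240/28 -> H3 at depth 28
  add 116.55.136.128/25 -> H0 at depth 25
  ? 77.131.71.241  path d0:-→d1:-→d2:-→d3:-→d4:-→d5:-→d6:-→d7:-→d8:-→d9:-→d10:-→d11:-→d12:-→d13:-→d14:-→d15:-→d16:-→d17:-→d18:-→d19:-→d20:-→d21:-→d22:-→d23:-→d24:-→d25:-→d26:-→d27:-→d28:H3  best=H3
  ? 141.125.32.185  path d0:-→d1:-→d2:-→d3:-  best=no-route
  ? 77.131.71.241  path d0:-→d1:-→d2:-→d3:-→d4:-→d5:-→d6:-→d7:-→d8:-→d9:-→d10:-→d11:-→d12:-→d13:-→d14:-→d15:-→d16:-→d17:-→d18:-→d19:-→d20:-→d21:-→d22:-→d23:-→d24:-→d25:-→d26:-→d27:-→d28:H3  best=H3
  add 158.160.0.0/12 -> H1 at depth 12
  add 158.160.0.0/12 -> H2 at depth 12
  del 158.160.0.0/12 (clear depth 12)
  add 128.0.0.0/2 -> H1 at depth 2
  add 64.0.0.0/4 -> H5 at depth 4
  ? 77.131.71.241  path d0:-→d1:-→d2:-→d3:-→d4:H5→d5:-→d6:-→d7:-→d8:-→d9:-→d10:-→d11:-→d12:-→d13:-→d14:-→d15:-→d16:-→d17:-→d18:-→d19:-→d20:-→d21:-→d22:-→d23:-→d24:-→d25:-→d26:-→d27:-→d28:H3  best=H3
  add 158.160.0.0/12 -> H5 at depth 12
  ? 77.131.71.240  path d0:-→d1:-→d2:-→d3:-→d4:H5→d5:-→d6:-→d7:-→d8:-→d9:-→d10:-→d11:-→d12:-→d13:-→d14:-→d15:-→d16:-→d17:-→d18:-→d19:-→d20:-→d21:-→d22:-→d23:-→d24:-→d25:-→d26:-→d27:-→d28:H3  best=H3
  ? 128.0.17.11  path d0:-→d1:-→d2:H1→d3:-  best=H1
  add 116.0.0.0/8 -> H3 at depth 8
  add 116.55.136.0/24 -> H6 at depth 24
  add 0.0.0.0/0 -> H2 at depth 0
  add 77.128.0.0/13 -> H3 at depth 13
  ? 116.55.136.131  path d0:H2→d1:-→d2:-→d3:-→d4:-→d5:-→d6:-→d7:-→d8:H3→d9:-→d10:-→d11:-→d12:-→d13:-→d14:-→d15:-→d16:-→d17:-→d18:-→d19:-→d20:-→d21:-→d22:-→d23:-→d24:H6→d25:H0  best=H0
  ? 177.233.240.120  path d0:H2→d1:-→d2:H1  best=H1
  ? 116.55.136.129  path d0:H2→d1:-→d2:-→d3:-→d4:-→d5:-→d6:-→d7:-→d8:H3→d9:-→d10:-→d11:-→d12:-→d13:-→d14:-→d15:-→d16:-→d17:-→d18:-→d19:-→d20:-→d21:-→d22:-→d23:-→d24:H6→d25:H0  best=H0
  add 116.55.136.128/28 -> H0 at depth 28
  del 64.0.0.0/4 (clear depth 4)
  ? 77.131.71.247  path d0:H2→d1:-→d2:-→d3:-→d4:-→d5:-→d6:-→d7:-→d8:-→d9:-→d10:-→d11:-→d12:-→d13:H3→d14:-→d15:-→d16:-→d17:-→d18:-→d19:-→d20:-→d21:-→d22:-→d23:-→d24:-→d25:-→d26:-→d27:-→d28:H3  best=H3
  ? 158.160.7.28  path d0:H2→d1:-→d2:H1→d3:-→d4:-→d5:-→d6:-→d7:-→d8:-→d9:-→d10:-→d11:-→d12:H5→d13:-→d14:-  best=H5
  ? 116.55.136.130  path d0:H2→d1:-→d2:-→d3:-→d4:-→d5:-→d6:-→d7:-→d8:H3→d9:-→d10:-→d11:-→d12:-→d13:-→d14:-→d15:-→d16:-→d17:-→d18:-→d19:-→d20:-→d21:-→d22:-→d23:-→d24:H6→d25:H0→d26:-→d27:-→d28:H0  best=H0
  add 77.128.0.0/14 -> H0 at depth 14
  ? 175.44.115.245  path d0:H2→d1:-→d2:H1  best=H1
  add 77.131.71.252/32 -> H1 at depth 32
  add 77.131.0.0/16 -> H5 at depth 16
  del 116.55.136.0/24 (clear depth 24)
  add 77.0.0.0/8 -> H6 at depth 8
  ? 116.55.136.128  path d0:H2→d1:-→d2:-→d3:-→d4:-→d5:-→d6:-→d7:-→d8:H3→d9:-→d10:-→d11:-→d12:-→d13:-→d14:-→d15:-→d16:-→d17:-→d18:-→d19:-→d20:-→d21:-→d22:-→d23:-→d24:-→d25:H0→d26:-→d27:-→d28:H0  best=H0
  ? 128.167.159.61  path d0:H2→d1:-→d2:H1→d3:-  best=H1
  add 116.55.128.0/17 -> H4 at depth 17
  add 158.162.99.64/26 -> H2 at depth 26
  add 158.162.96.0/20 -> H5 at depth 20

== LOOKUPS ==
["H3","no-route","H3","H3","H3","H1","H0","H1","H0","H3","H5","H0","H1","H0","H1"]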